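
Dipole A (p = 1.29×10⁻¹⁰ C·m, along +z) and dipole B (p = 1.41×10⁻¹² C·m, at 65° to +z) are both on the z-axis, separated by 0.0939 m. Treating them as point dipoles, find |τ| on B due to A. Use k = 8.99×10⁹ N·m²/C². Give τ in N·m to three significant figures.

τ ≈ 3.58×10⁻⁹ N·m

The second dipole sits on the axis of the first, so the field there is axial: E₁ = 2kp₁/r³ along +z.
E₁ = 2(8.99×10⁹)(1.29×10⁻¹⁰)/(0.0939)³ = 2801 N/C.
Torque on the second dipole: τ = p₂ E₁ sinθ.
τ = (1.41×10⁻¹²)(2801)·sin65° = 3.580×10⁻⁹ N·m.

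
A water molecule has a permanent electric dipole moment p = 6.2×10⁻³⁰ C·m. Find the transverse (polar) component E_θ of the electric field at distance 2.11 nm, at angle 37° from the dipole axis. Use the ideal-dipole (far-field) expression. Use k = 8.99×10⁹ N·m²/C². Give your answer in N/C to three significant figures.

E_θ ≈ 3.57×10⁶ N/C

For a dipole, E_θ = (kp sinθ)/r³.
kp/r³ = (8.99×10⁹)(6.20×10⁻³⁰)/(2.11×10⁻⁹)³ = 5.933×10⁶ N/C.
E_θ = 5.933×10⁶·sin37° = 3.571×10⁶ N/C.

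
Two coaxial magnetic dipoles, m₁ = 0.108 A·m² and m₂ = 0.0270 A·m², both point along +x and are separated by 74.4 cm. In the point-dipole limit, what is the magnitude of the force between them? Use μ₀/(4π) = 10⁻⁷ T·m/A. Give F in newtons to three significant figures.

On-axis B of dipole 1: B = (μ₀/4π)·2m₁/r³. Force on dipole 2: F = m₂·dB/dr.
dB/dr = −(μ₀/4π)·6m₁/r⁴, so |F| = (μ₀/4π)·6m₁m₂/r⁴.
F = 6(10⁻⁷)(0.108)(0.0270)/(0.744)⁴ = 5.710×10⁻⁹ N.

F ≈ 5.71×10⁻⁹ N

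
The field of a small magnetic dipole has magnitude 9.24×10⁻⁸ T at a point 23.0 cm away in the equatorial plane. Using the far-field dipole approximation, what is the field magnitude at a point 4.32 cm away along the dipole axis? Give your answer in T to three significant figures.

Dipole fields scale as 1/r³ in the far field.
The axial field is twice the equatorial field at the same r, so the geometry factor is 2/1.
B₂ = B₁ · (2/1) · (r₁/r₂)³ = 9.24×10⁻⁸ · 2 · (23.0/4.32)³.
(r₁/r₂)³ = (5.324)³ = 150.9.
B₂ ≈ 2.789×10⁻⁵ T.

B ≈ 2.79×10⁻⁵ T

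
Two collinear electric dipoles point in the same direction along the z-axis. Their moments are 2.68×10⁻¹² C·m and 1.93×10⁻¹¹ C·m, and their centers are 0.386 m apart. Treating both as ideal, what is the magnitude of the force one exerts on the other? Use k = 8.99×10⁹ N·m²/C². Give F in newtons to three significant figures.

F ≈ 1.26×10⁻¹⁰ N

On-axis field of dipole 1 at distance r: E = 2kp₁/r³. Force on dipole 2 is F = p₂·dE/dr (gradient along axis).
dE/dr = −6kp₁/r⁴, so |F| = 6kp₁p₂/r⁴ (attractive for aligned moments).
F = 6(8.99×10⁹)(2.68×10⁻¹²)(1.93×10⁻¹¹)/(0.386)⁴ = 1.257×10⁻¹⁰ N.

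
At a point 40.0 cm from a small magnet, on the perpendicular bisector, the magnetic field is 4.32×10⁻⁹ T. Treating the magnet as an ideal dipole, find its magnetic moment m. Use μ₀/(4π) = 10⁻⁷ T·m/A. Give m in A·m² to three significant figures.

In the equatorial plane B = (μ₀/4π)·m/r³, so m = Br³·4π/(μ₀).
m = (4.32×10⁻⁹)·(0.400)³ / (10⁻⁷) = 0.002765 A·m².

m ≈ 0.00276 A·m²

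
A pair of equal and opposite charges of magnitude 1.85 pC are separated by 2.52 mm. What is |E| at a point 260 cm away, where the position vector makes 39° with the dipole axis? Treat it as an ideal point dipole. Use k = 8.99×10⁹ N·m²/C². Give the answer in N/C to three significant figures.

E ≈ 4.00×10⁻⁶ N/C

Dipole moment p = qd = (1.85×10⁻¹² C)(0.00252 m) = 4.662×10⁻¹⁵ C·m.
At angle θ the dipole field magnitude is E = (kp/r³)·√(1 + 3cos²θ).
kp/r³ = (8.99×10⁹)(4.662×10⁻¹⁵) / (2.60)³ = 2.385×10⁻⁶ N/C.
√(1 + 3cos²39°) = √(1 + 3·0.6040) = √2.8119 ≈ 1.6769.
E ≈ 2.385×10⁻⁶ × 1.677 = 3.999×10⁻⁶ N/C.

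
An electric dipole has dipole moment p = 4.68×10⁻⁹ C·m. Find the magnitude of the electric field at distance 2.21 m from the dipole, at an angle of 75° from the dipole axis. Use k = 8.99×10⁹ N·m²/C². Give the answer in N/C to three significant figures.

E ≈ 4.27 N/C

At angle θ the dipole field magnitude is E = (kp/r³)·√(1 + 3cos²θ).
kp/r³ = (8.99×10⁹)(4.68×10⁻⁹) / (2.21)³ = 3.898 N/C.
√(1 + 3cos²75°) = √(1 + 3·0.0670) = √1.2010 ≈ 1.0959.
E ≈ 3.898 × 1.096 = 4.272 N/C.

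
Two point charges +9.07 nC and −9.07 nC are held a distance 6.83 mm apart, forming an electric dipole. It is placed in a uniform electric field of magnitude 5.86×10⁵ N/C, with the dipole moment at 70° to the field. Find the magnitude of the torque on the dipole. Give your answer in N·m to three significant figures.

τ ≈ 3.41×10⁻⁵ N·m

Dipole moment p = qd = (9.07×10⁻⁹ C)(0.00683 m) = 6.195×10⁻¹¹ C·m.
Torque on an electric dipole: τ = pE sinθ.
τ = (6.195×10⁻¹¹)(5.86×10⁵)·sin70° = 3.411×10⁻⁵ N·m.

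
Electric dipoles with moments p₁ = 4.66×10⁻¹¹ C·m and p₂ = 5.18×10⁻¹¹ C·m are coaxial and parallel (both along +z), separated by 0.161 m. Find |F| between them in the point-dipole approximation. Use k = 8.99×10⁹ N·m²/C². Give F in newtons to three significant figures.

F ≈ 1.94×10⁻⁷ N

On-axis field of dipole 1 at distance r: E = 2kp₁/r³. Force on dipole 2 is F = p₂·dE/dr (gradient along axis).
dE/dr = −6kp₁/r⁴, so |F| = 6kp₁p₂/r⁴ (attractive for aligned moments).
F = 6(8.99×10⁹)(4.66×10⁻¹¹)(5.18×10⁻¹¹)/(0.161)⁴ = 1.938×10⁻⁷ N.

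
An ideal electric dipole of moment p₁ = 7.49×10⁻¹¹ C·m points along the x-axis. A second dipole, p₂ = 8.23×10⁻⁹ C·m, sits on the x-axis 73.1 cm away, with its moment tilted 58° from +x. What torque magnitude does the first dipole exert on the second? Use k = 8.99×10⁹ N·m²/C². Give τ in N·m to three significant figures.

The second dipole sits on the axis of the first, so the field there is axial: E₁ = 2kp₁/r³ along +x.
E₁ = 2(8.99×10⁹)(7.49×10⁻¹¹)/(0.731)³ = 3.448 N/C.
Torque on the second dipole: τ = p₂ E₁ sinθ.
τ = (8.23×10⁻⁹)(3.448)·sin58° = 2.406×10⁻⁸ N·m.

τ ≈ 2.41×10⁻⁸ N·m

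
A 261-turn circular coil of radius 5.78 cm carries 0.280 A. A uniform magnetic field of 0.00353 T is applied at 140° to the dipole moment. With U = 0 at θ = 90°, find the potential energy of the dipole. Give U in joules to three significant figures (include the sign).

m = NIA = NIπa² = 261·(0.280)·π·(0.0578)² = 0.767 A·m².
U = −m·B = −mB cosθ.
U = −(0.767)(0.00353)·cos140° = 0.002074 J.

U ≈ 0.00207 J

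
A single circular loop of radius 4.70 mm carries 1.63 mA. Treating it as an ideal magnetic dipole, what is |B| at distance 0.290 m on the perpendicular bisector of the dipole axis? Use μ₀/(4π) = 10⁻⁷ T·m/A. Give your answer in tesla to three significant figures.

Magnetic moment m = IA = Iπa² = (0.00163)·π·(0.00470)² = 1.131×10⁻⁷ A·m².
In the equatorial plane B = (μ₀/4π)·m/r³ (half the axial value).
B = (10⁻⁷)·(1.131×10⁻⁷) / (0.290)³ = 4.637×10⁻¹³ T.

B ≈ 4.64×10⁻¹³ T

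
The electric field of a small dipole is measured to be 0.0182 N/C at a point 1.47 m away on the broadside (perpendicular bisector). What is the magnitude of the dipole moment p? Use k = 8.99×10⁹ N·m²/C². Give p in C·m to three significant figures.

In the equatorial plane E = kp/r³, so p = Er³/(k).
p = (0.0182)·(1.47)³ / (8.99×10⁹) = 6.431×10⁻¹² C·m.

p ≈ 6.43×10⁻¹² C·m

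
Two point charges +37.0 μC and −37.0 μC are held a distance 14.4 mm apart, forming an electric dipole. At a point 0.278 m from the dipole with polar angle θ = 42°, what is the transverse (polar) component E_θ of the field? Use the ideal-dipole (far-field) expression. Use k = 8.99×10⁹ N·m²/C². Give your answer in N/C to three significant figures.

Dipole moment p = qd = (3.70×10⁻⁵ C)(0.0144 m) = 5.328×10⁻⁷ C·m.
For a dipole, E_θ = (kp sinθ)/r³.
kp/r³ = (8.99×10⁹)(5.328×10⁻⁷)/(0.278)³ = 2.229×10⁵ N/C.
E_θ = 2.229×10⁵·sin42° = 1.492×10⁵ N/C.

E_θ ≈ 1.49×10⁵ N/C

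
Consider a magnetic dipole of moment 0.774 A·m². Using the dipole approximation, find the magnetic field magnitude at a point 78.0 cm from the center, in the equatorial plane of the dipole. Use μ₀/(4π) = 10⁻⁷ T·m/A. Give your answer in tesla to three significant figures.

B ≈ 1.63×10⁻⁷ T

In the equatorial plane B = (μ₀/4π)·m/r³ (half the axial value).
B = (10⁻⁷)·(0.774) / (0.780)³ = 1.631×10⁻⁷ T.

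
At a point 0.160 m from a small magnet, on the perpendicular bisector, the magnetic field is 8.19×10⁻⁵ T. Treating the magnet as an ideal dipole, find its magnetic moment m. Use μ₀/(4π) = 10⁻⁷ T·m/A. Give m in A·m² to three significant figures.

m ≈ 3.35 A·m²

In the equatorial plane B = (μ₀/4π)·m/r³, so m = Br³·4π/(μ₀).
m = (8.19×10⁻⁵)·(0.160)³ / (10⁻⁷) = 3.355 A·m².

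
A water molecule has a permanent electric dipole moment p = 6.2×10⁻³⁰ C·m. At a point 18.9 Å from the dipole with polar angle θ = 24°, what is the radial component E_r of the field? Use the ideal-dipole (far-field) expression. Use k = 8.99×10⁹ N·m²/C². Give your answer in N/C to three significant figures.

E_r ≈ 1.51×10⁷ N/C

For a dipole, E_r = (2kp cosθ)/r³.
kp/r³ = (8.99×10⁹)(6.20×10⁻³⁰)/(1.89×10⁻⁹)³ = 8.256×10⁶ N/C.
E_r = 2·8.256×10⁶·cos24° = 1.508×10⁷ N/C.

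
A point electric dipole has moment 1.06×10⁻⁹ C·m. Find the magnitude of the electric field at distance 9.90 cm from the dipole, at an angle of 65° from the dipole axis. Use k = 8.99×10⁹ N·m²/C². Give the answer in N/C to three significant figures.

E ≈ 1.22×10⁴ N/C

At angle θ the dipole field magnitude is E = (kp/r³)·√(1 + 3cos²θ).
kp/r³ = (8.99×10⁹)(1.06×10⁻⁹) / (0.0990)³ = 9821 N/C.
√(1 + 3cos²65°) = √(1 + 3·0.1786) = √1.5358 ≈ 1.2393.
E ≈ 9821 × 1.239 = 1.217×10⁴ N/C.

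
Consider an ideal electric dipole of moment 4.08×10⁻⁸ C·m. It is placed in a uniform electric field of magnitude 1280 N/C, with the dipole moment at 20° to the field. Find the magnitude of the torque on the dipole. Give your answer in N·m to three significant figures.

τ ≈ 1.79×10⁻⁵ N·m

Torque on an electric dipole: τ = pE sinθ.
τ = (4.08×10⁻⁸)(1280)·sin20° = 1.786×10⁻⁵ N·m.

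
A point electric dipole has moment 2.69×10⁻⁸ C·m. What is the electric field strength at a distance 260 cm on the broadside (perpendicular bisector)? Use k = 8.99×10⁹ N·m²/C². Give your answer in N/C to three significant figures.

E ≈ 13.8 N/C

On the perpendicular bisector E = kp/r³ (half the axial value at the same distance).
E = (8.99×10⁹)(2.69×10⁻⁸) / (2.60)³ = 13.76 N/C.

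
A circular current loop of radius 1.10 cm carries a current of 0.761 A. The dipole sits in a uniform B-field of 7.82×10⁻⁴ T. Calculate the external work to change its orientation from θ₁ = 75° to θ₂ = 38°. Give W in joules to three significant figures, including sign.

W ≈ -1.20×10⁻⁷ J

Magnetic moment m = IA = Iπa² = (0.761)·π·(0.0110)² = 2.893×10⁻⁴ A·m².
W_ext = ΔU = −mB cosθ₂ + mB cosθ₁ = mB(cosθ₁ − cosθ₂).
W = (2.893×10⁻⁴)(7.82×10⁻⁴)·(cos75° − cos38°) = (2.262×10⁻⁷)·(-0.5292) = -1.197×10⁻⁷ J.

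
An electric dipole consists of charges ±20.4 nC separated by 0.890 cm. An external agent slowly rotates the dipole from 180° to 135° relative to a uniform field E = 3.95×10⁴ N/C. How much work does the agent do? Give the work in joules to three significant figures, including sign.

W ≈ -2.10×10⁻⁶ J

Dipole moment p = qd = (2.04×10⁻⁸ C)(0.00890 m) = 1.816×10⁻¹⁰ C·m.
W_ext = ΔU = U(θ₂) − U(θ₁) = −pE cosθ₂ − (−pE cosθ₁) = pE(cosθ₁ − cosθ₂).
W = (1.816×10⁻¹⁰)(3.95×10⁴)·(cos180° − cos135°) = (7.173×10⁻⁶)·(-0.2929) = -2.101×10⁻⁶ J.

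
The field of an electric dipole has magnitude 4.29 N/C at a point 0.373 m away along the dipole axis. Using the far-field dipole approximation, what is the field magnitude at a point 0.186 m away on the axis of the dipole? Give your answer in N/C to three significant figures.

E ≈ 34.6 N/C

Dipole fields scale as 1/r³ in the far field; the geometry is the same at both points.
E₂ = E₁ · (r₁/r₂)³ = 4.29 · (0.373/0.186)³.
(r₁/r₂)³ = (2.005)³ = 8.065.
E₂ ≈ 34.60 N/C.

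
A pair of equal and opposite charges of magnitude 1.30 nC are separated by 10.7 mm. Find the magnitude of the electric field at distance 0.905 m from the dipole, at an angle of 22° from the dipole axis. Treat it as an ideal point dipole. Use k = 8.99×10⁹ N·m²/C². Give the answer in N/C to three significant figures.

Dipole moment p = qd = (1.30×10⁻⁹ C)(0.0107 m) = 1.391×10⁻¹¹ C·m.
At angle θ the dipole field magnitude is E = (kp/r³)·√(1 + 3cos²θ).
kp/r³ = (8.99×10⁹)(1.391×10⁻¹¹) / (0.905)³ = 0.1687 N/C.
√(1 + 3cos²22°) = √(1 + 3·0.8597) = √3.5790 ≈ 1.8918.
E ≈ 0.1687 × 1.892 = 0.3192 N/C.

E ≈ 0.319 N/C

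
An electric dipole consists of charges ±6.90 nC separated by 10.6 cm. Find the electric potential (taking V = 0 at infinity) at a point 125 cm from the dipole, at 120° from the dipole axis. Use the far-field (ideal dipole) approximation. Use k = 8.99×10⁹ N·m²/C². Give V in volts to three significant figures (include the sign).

Dipole moment p = qd = (6.90×10⁻⁹ C)(0.106 m) = 7.314×10⁻¹⁰ C·m.
The dipole potential is V = kp cosθ / r².
V = (8.99×10⁹)(7.314×10⁻¹⁰)·cos120° / (1.25)² = -2.104 V.

V ≈ -2.10 V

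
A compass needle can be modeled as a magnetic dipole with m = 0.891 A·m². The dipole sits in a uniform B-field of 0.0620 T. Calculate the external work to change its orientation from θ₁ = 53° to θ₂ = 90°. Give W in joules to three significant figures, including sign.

W_ext = ΔU = −mB cosθ₂ + mB cosθ₁ = mB(cosθ₁ − cosθ₂).
W = (0.891)(0.0620)·(cos53° − cos90°) = (0.05524)·(+0.6018) = 0.03325 J.

W ≈ 0.0332 J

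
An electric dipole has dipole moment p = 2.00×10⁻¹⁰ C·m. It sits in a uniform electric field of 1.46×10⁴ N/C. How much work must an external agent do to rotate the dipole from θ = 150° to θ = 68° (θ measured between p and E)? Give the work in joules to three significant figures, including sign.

W_ext = ΔU = U(θ₂) − U(θ₁) = −pE cosθ₂ − (−pE cosθ₁) = pE(cosθ₁ − cosθ₂).
W = (2.00×10⁻¹⁰)(1.46×10⁴)·(cos150° − cos68°) = (2.920×10⁻⁶)·(-1.2406) = -3.623×10⁻⁶ J.

W ≈ -3.62×10⁻⁶ J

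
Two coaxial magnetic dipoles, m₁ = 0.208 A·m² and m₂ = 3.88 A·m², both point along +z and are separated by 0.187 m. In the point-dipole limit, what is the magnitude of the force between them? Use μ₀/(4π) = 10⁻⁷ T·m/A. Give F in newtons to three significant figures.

On-axis B of dipole 1: B = (μ₀/4π)·2m₁/r³. Force on dipole 2: F = m₂·dB/dr.
dB/dr = −(μ₀/4π)·6m₁/r⁴, so |F| = (μ₀/4π)·6m₁m₂/r⁴.
F = 6(10⁻⁷)(0.208)(3.88)/(0.187)⁴ = 3.960×10⁻⁴ N.

F ≈ 3.96×10⁻⁴ N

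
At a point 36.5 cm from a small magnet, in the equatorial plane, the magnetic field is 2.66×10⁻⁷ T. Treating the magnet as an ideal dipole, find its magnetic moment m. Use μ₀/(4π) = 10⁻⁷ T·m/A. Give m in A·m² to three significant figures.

In the equatorial plane B = (μ₀/4π)·m/r³, so m = Br³·4π/(μ₀).
m = (2.66×10⁻⁷)·(0.365)³ / (10⁻⁷) = 0.1293 A·m².

m ≈ 0.129 A·m²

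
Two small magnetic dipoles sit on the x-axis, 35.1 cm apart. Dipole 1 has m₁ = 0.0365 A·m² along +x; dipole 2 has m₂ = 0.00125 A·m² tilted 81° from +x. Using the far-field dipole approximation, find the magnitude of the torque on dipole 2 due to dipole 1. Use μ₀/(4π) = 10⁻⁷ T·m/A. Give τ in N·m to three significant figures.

Dipole B is on the axis of dipole A, so B₁ there is axial: B₁ = (μ₀/4π)·2m₁/r³ along +x.
B₁ = 2(10⁻⁷)(0.0365)/(0.351)³ = 1.688×10⁻⁷ T.
τ = m₂ B₁ sinθ.
τ = (0.00125)(1.688×10⁻⁷)·sin81° = 2.084×10⁻¹⁰ N·m.

τ ≈ 2.08×10⁻¹⁰ N·m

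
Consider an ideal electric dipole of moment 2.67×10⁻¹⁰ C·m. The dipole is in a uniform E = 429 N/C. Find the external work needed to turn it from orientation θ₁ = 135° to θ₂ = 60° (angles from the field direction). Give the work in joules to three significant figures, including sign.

W ≈ -1.38×10⁻⁷ J

W_ext = ΔU = U(θ₂) − U(θ₁) = −pE cosθ₂ − (−pE cosθ₁) = pE(cosθ₁ − cosθ₂).
W = (2.67×10⁻¹⁰)(429)·(cos135° − cos60°) = (1.145×10⁻⁷)·(-1.2071) = -1.383×10⁻⁷ J.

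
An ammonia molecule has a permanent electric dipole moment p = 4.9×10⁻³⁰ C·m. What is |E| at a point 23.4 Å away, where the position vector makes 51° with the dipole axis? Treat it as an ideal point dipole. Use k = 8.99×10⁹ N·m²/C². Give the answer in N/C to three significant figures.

At angle θ the dipole field magnitude is E = (kp/r³)·√(1 + 3cos²θ).
kp/r³ = (8.99×10⁹)(4.90×10⁻³⁰) / (2.34×10⁻⁹)³ = 3.438×10⁶ N/C.
√(1 + 3cos²51°) = √(1 + 3·0.3960) = √2.1881 ≈ 1.4792.
E ≈ 3.438×10⁶ × 1.479 = 5.086×10⁶ N/C.

E ≈ 5.09×10⁶ N/C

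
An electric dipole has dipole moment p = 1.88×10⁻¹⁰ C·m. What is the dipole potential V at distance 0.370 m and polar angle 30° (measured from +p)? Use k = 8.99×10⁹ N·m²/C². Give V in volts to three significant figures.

The dipole potential is V = kp cosθ / r².
V = (8.99×10⁹)(1.88×10⁻¹⁰)·cos30° / (0.370)² = 10.69 V.

V ≈ 10.7 V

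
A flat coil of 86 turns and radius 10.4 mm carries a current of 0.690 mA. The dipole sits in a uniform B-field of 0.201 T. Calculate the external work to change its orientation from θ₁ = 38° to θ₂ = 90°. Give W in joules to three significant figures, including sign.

W ≈ 3.19×10⁻⁶ J

m = NIA = NIπa² = 86·(6.90×10⁻⁴)·π·(0.0104)² = 2.016×10⁻⁵ A·m².
W_ext = ΔU = −mB cosθ₂ + mB cosθ₁ = mB(cosθ₁ − cosθ₂).
W = (2.016×10⁻⁵)(0.201)·(cos38° − cos90°) = (4.052×10⁻⁶)·(+0.7880) = 3.193×10⁻⁶ J.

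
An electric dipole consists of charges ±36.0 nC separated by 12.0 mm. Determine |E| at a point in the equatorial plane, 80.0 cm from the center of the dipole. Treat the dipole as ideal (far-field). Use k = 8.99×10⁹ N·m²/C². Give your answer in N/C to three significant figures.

E ≈ 7.59 N/C

Dipole moment p = qd = (3.60×10⁻⁸ C)(0.0120 m) = 4.32×10⁻¹⁰ C·m.
In the equatorial plane E = kp/r³.
E = (8.99×10⁹)(4.32×10⁻¹⁰) / (0.800)³ = 7.585 N/C.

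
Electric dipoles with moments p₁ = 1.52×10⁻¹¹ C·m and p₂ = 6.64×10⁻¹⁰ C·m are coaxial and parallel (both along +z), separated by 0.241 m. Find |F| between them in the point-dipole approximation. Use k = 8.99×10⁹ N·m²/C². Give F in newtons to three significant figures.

On-axis field of dipole 1 at distance r: E = 2kp₁/r³. Force on dipole 2 is F = p₂·dE/dr (gradient along axis).
dE/dr = −6kp₁/r⁴, so |F| = 6kp₁p₂/r⁴ (attractive for aligned moments).
F = 6(8.99×10⁹)(1.52×10⁻¹¹)(6.64×10⁻¹⁰)/(0.241)⁴ = 1.614×10⁻⁷ N.

F ≈ 1.61×10⁻⁷ N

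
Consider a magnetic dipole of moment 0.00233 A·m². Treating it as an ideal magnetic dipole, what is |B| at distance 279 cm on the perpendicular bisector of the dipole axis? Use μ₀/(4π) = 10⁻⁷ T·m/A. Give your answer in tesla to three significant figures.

In the equatorial plane B = (μ₀/4π)·m/r³ (half the axial value).
B = (10⁻⁷)·(0.00233) / (2.79)³ = 1.073×10⁻¹¹ T.

B ≈ 1.07×10⁻¹¹ T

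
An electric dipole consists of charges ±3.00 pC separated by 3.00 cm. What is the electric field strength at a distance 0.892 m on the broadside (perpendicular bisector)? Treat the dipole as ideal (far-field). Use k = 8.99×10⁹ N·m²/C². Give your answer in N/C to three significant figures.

Dipole moment p = qd = (3.00×10⁻¹² C)(0.0300 m) = 9.00×10⁻¹⁴ C·m.
On the perpendicular bisector E = kp/r³ (half the axial value at the same distance).
E = (8.99×10⁹)(9.00×10⁻¹⁴) / (0.892)³ = 0.001140 N/C.

E ≈ 0.00114 N/C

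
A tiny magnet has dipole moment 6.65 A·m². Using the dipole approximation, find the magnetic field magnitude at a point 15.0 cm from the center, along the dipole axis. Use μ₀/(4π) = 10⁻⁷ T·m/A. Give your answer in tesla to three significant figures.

On axis B = (μ₀/4π)·2m/r³.
B = 2·(10⁻⁷)·(6.65) / (0.150)³ = 3.941×10⁻⁴ T.

B ≈ 3.94×10⁻⁴ T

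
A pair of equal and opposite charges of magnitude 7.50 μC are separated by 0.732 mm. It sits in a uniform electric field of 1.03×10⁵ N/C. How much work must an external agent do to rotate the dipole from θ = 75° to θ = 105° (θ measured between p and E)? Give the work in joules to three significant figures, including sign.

W ≈ 2.93×10⁻⁴ J

Dipole moment p = qd = (7.50×10⁻⁶ C)(7.32×10⁻⁴ m) = 5.49×10⁻⁹ C·m.
W_ext = ΔU = U(θ₂) − U(θ₁) = −pE cosθ₂ − (−pE cosθ₁) = pE(cosθ₁ − cosθ₂).
W = (5.49×10⁻⁹)(1.03×10⁵)·(cos75° − cos105°) = (5.655×10⁻⁴)·(+0.5176) = 2.927×10⁻⁴ J.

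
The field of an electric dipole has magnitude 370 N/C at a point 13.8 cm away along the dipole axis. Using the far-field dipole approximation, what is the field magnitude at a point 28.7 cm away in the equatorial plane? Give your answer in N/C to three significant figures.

E ≈ 20.6 N/C

Dipole fields scale as 1/r³ in the far field.
The axial field is twice the equatorial field at the same r, so the geometry factor is 1/2.
E₂ = E₁ · (1/2) · (r₁/r₂)³ = 370 · 0.5 · (13.8/28.7)³.
(r₁/r₂)³ = (0.4808)³ = 0.1112.
E₂ ≈ 20.57 N/C.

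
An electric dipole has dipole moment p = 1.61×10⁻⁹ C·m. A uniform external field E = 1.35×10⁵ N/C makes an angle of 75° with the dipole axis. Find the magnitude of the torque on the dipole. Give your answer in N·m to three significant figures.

τ ≈ 2.10×10⁻⁴ N·m

Torque on an electric dipole: τ = pE sinθ.
τ = (1.61×10⁻⁹)(1.35×10⁵)·sin75° = 2.099×10⁻⁴ N·m.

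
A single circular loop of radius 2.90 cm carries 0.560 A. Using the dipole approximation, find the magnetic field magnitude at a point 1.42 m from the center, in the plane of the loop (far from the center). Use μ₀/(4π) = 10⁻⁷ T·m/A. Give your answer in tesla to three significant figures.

B ≈ 5.17×10⁻¹¹ T

Magnetic moment m = IA = Iπa² = (0.560)·π·(0.0290)² = 0.00148 A·m².
In the equatorial plane B = (μ₀/4π)·m/r³ (half the axial value).
B = (10⁻⁷)·(0.00148) / (1.42)³ = 5.169×10⁻¹¹ T.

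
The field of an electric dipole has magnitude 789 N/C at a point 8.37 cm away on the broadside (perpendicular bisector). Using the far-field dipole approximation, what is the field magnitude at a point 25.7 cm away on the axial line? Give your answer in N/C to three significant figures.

E ≈ 54.5 N/C

Dipole fields scale as 1/r³ in the far field.
The axial field is twice the equatorial field at the same r, so the geometry factor is 2/1.
E₂ = E₁ · (2/1) · (r₁/r₂)³ = 789 · 2 · (8.37/25.7)³.
(r₁/r₂)³ = (0.3257)³ = 0.03454.
E₂ ≈ 54.51 N/C.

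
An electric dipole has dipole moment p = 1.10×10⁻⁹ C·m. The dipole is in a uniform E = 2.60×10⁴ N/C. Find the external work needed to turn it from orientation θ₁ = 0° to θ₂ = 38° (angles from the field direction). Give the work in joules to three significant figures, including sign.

W_ext = ΔU = U(θ₂) − U(θ₁) = −pE cosθ₂ − (−pE cosθ₁) = pE(cosθ₁ − cosθ₂).
W = (1.10×10⁻⁹)(2.60×10⁴)·(cos0° − cos38°) = (2.860×10⁻⁵)·(+0.2120) = 6.063×10⁻⁶ J.

W ≈ 6.06×10⁻⁶ J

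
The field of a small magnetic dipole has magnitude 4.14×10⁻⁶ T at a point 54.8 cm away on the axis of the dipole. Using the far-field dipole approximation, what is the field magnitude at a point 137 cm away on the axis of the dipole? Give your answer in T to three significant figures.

Dipole fields scale as 1/r³ in the far field; the geometry is the same at both points.
B₂ = B₁ · (r₁/r₂)³ = 4.14×10⁻⁶ · (54.8/137)³.
(r₁/r₂)³ = (0.4)³ = 0.064.
B₂ ≈ 2.650×10⁻⁷ T.

B ≈ 2.65×10⁻⁷ T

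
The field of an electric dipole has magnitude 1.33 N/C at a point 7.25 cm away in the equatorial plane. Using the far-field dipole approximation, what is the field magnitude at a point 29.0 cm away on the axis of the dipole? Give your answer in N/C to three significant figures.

Dipole fields scale as 1/r³ in the far field.
The axial field is twice the equatorial field at the same r, so the geometry factor is 2/1.
E₂ = E₁ · (2/1) · (r₁/r₂)³ = 1.33 · 2 · (7.25/29.0)³.
(r₁/r₂)³ = (0.25)³ = 0.01562.
E₂ ≈ 0.04156 N/C.

E ≈ 0.0416 N/C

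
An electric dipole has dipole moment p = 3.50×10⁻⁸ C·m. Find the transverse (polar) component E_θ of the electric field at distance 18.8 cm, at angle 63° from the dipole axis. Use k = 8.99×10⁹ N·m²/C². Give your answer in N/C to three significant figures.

For a dipole, E_θ = (kp sinθ)/r³.
kp/r³ = (8.99×10⁹)(3.50×10⁻⁸)/(0.188)³ = 4.735×10⁴ N/C.
E_θ = 4.735×10⁴·sin63° = 4.219×10⁴ N/C.

E_θ ≈ 4.22×10⁴ N/C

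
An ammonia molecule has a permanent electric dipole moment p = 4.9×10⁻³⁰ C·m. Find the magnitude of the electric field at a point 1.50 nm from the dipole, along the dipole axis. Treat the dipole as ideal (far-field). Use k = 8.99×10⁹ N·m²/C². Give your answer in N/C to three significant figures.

E ≈ 2.61×10⁷ N/C

On the dipole axis E = 2kp/r³.
E = 2·(8.99×10⁹)(4.90×10⁻³⁰) / (1.50×10⁻⁹)³ = 2.610×10⁷ N/C.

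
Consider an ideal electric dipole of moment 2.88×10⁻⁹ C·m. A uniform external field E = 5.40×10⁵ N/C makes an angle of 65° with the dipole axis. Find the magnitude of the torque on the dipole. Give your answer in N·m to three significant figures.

Torque on an electric dipole: τ = pE sinθ.
τ = (2.88×10⁻⁹)(5.40×10⁵)·sin65° = 0.001409 N·m.

τ ≈ 0.00141 N·m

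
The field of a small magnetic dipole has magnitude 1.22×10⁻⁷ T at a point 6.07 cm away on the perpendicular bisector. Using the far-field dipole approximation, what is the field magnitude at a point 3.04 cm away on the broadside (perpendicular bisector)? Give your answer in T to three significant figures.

Dipole fields scale as 1/r³ in the far field; the geometry is the same at both points.
B₂ = B₁ · (r₁/r₂)³ = 1.22×10⁻⁷ · (6.07/3.04)³.
(r₁/r₂)³ = (1.997)³ = 7.961.
B₂ ≈ 9.712×10⁻⁷ T.

B ≈ 9.71×10⁻⁷ T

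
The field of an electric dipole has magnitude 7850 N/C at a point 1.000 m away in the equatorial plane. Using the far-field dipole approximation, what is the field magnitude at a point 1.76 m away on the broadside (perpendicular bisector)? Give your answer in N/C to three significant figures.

E ≈ 1440 N/C

Dipole fields scale as 1/r³ in the far field; the geometry is the same at both points.
E₂ = E₁ · (r₁/r₂)³ = 7850 · (1.000/1.76)³.
(r₁/r₂)³ = (0.5682)³ = 0.1834.
E₂ ≈ 1440 N/C.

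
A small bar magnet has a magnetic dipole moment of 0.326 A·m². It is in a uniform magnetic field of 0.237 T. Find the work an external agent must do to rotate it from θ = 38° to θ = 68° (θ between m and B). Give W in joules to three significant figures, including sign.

W ≈ 0.0319 J

W_ext = ΔU = −mB cosθ₂ + mB cosθ₁ = mB(cosθ₁ − cosθ₂).
W = (0.326)(0.237)·(cos38° − cos68°) = (0.07726)·(+0.4134) = 0.03194 J.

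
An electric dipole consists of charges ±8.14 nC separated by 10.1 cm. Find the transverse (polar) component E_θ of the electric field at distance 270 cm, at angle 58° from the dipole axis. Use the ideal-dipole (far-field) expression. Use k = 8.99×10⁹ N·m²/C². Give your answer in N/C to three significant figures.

Dipole moment p = qd = (8.14×10⁻⁹ C)(0.101 m) = 8.221×10⁻¹⁰ C·m.
For a dipole, E_θ = (kp sinθ)/r³.
kp/r³ = (8.99×10⁹)(8.221×10⁻¹⁰)/(2.70)³ = 0.3755 N/C.
E_θ = 0.3755·sin58° = 0.3184 N/C.

E_θ ≈ 0.318 N/C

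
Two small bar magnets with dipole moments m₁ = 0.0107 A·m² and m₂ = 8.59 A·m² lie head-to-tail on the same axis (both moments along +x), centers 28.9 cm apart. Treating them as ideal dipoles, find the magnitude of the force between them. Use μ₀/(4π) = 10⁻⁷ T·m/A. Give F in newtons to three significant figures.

On-axis B of dipole 1: B = (μ₀/4π)·2m₁/r³. Force on dipole 2: F = m₂·dB/dr.
dB/dr = −(μ₀/4π)·6m₁/r⁴, so |F| = (μ₀/4π)·6m₁m₂/r⁴.
F = 6(10⁻⁷)(0.0107)(8.59)/(0.289)⁴ = 7.906×10⁻⁶ N.

F ≈ 7.91×10⁻⁶ N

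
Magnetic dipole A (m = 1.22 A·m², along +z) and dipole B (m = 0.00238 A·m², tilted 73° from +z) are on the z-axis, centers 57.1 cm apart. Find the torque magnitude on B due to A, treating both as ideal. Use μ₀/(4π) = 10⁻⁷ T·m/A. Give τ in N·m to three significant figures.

τ ≈ 2.98×10⁻⁹ N·m

Dipole B is on the axis of dipole A, so B₁ there is axial: B₁ = (μ₀/4π)·2m₁/r³ along +z.
B₁ = 2(10⁻⁷)(1.22)/(0.571)³ = 1.311×10⁻⁶ T.
τ = m₂ B₁ sinθ.
τ = (0.00238)(1.311×10⁻⁶)·sin73° = 2.983×10⁻⁹ N·m.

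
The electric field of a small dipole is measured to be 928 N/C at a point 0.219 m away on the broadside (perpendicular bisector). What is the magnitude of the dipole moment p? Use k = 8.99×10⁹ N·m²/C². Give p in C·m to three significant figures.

p ≈ 1.08×10⁻⁹ C·m

In the equatorial plane E = kp/r³, so p = Er³/(k).
p = (928)·(0.219)³ / (8.99×10⁹) = 1.084×10⁻⁹ C·m.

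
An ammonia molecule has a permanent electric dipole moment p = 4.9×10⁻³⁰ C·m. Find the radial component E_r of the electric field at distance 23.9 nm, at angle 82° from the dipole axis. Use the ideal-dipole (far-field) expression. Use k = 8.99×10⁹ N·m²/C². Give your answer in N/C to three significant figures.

For a dipole, E_r = (2kp cosθ)/r³.
kp/r³ = (8.99×10⁹)(4.90×10⁻³⁰)/(2.39×10⁻⁸)³ = 3227 N/C.
E_r = 2·3227·cos82° = 898.1 N/C.

E_r ≈ 898 N/C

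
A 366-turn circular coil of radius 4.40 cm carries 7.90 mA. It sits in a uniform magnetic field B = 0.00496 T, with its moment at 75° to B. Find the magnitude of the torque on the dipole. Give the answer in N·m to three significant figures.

m = NIA = NIπa² = 366·(0.00790)·π·(0.0440)² = 0.01759 A·m².
Torque on a magnetic dipole: τ = mB sinθ.
τ = (0.01759)(0.00496)·sin75° = 8.427×10⁻⁵ N·m.

τ ≈ 8.43×10⁻⁵ N·m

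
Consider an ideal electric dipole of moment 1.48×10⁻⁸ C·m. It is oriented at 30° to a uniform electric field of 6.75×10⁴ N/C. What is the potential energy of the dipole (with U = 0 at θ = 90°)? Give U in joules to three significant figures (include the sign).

U ≈ -8.65×10⁻⁴ J

U = −p·E = −pE cosθ.
U = −(1.48×10⁻⁸)(6.75×10⁴)·cos30° = -8.652×10⁻⁴ J.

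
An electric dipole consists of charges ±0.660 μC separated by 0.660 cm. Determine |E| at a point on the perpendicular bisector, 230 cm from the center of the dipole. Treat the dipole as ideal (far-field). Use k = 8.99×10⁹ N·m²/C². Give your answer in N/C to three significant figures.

E ≈ 3.22 N/C

Dipole moment p = qd = (6.60×10⁻⁷ C)(0.00660 m) = 4.356×10⁻⁹ C·m.
On the perpendicular bisector E = kp/r³ (half the axial value at the same distance).
E = (8.99×10⁹)(4.356×10⁻⁹) / (2.30)³ = 3.219 N/C.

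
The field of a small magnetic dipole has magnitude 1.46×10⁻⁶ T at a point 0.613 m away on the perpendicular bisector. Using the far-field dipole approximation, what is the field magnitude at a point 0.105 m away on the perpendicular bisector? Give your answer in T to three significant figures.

Dipole fields scale as 1/r³ in the far field; the geometry is the same at both points.
B₂ = B₁ · (r₁/r₂)³ = 1.46×10⁻⁶ · (0.613/0.105)³.
(r₁/r₂)³ = (5.838)³ = 199.
B₂ ≈ 2.905×10⁻⁴ T.

B ≈ 2.91×10⁻⁴ T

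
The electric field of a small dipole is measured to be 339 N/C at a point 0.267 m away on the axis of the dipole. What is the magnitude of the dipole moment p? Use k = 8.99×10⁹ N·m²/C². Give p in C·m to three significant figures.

p ≈ 3.59×10⁻¹⁰ C·m

On axis E = 2kp/r³, so p = Er³/(2k).
p = (339)·(0.267)³ / (2·8.99×10⁹) = 3.589×10⁻¹⁰ C·m.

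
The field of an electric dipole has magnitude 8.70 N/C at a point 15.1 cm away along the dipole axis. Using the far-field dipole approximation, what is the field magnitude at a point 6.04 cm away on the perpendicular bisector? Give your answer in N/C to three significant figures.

E ≈ 68.0 N/C

Dipole fields scale as 1/r³ in the far field.
The axial field is twice the equatorial field at the same r, so the geometry factor is 1/2.
E₂ = E₁ · (1/2) · (r₁/r₂)³ = 8.70 · 0.5 · (15.1/6.04)³.
(r₁/r₂)³ = (2.5)³ = 15.62.
E₂ ≈ 67.97 N/C.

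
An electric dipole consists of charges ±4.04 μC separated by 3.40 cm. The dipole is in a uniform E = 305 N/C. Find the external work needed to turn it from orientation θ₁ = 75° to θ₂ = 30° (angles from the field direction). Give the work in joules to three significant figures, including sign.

W ≈ -2.54×10⁻⁵ J

Dipole moment p = qd = (4.04×10⁻⁶ C)(0.0340 m) = 1.374×10⁻⁷ C·m.
W_ext = ΔU = U(θ₂) − U(θ₁) = −pE cosθ₂ − (−pE cosθ₁) = pE(cosθ₁ − cosθ₂).
W = (1.374×10⁻⁷)(305)·(cos75° − cos30°) = (4.191×10⁻⁵)·(-0.6072) = -2.545×10⁻⁵ J.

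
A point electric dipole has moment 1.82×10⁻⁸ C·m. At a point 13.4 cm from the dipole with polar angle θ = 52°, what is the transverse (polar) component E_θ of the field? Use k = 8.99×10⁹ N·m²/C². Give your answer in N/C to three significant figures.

For a dipole, E_θ = (kp sinθ)/r³.
kp/r³ = (8.99×10⁹)(1.82×10⁻⁸)/(0.134)³ = 6.800×10⁴ N/C.
E_θ = 6.800×10⁴·sin52° = 5.359×10⁴ N/C.

E_θ ≈ 5.36×10⁴ N/C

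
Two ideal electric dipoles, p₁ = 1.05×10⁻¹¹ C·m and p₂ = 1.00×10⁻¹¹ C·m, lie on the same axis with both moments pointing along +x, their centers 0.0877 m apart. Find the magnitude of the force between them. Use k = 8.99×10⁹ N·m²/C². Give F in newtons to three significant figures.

On-axis field of dipole 1 at distance r: E = 2kp₁/r³. Force on dipole 2 is F = p₂·dE/dr (gradient along axis).
dE/dr = −6kp₁/r⁴, so |F| = 6kp₁p₂/r⁴ (attractive for aligned moments).
F = 6(8.99×10⁹)(1.05×10⁻¹¹)(1.00×10⁻¹¹)/(0.0877)⁴ = 9.574×10⁻⁸ N.

F ≈ 9.57×10⁻⁸ N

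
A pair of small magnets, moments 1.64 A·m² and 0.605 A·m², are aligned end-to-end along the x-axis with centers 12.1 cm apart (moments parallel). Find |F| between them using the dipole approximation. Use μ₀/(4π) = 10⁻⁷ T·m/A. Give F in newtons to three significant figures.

F ≈ 0.00278 N

On-axis B of dipole 1: B = (μ₀/4π)·2m₁/r³. Force on dipole 2: F = m₂·dB/dr.
dB/dr = −(μ₀/4π)·6m₁/r⁴, so |F| = (μ₀/4π)·6m₁m₂/r⁴.
F = 6(10⁻⁷)(1.64)(0.605)/(0.121)⁴ = 0.002777 N.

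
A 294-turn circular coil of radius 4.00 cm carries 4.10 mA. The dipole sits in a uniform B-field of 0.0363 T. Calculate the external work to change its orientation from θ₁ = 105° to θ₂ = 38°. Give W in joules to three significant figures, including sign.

m = NIA = NIπa² = 294·(0.00410)·π·(0.0400)² = 0.006059 A·m².
W_ext = ΔU = −mB cosθ₂ + mB cosθ₁ = mB(cosθ₁ − cosθ₂).
W = (0.006059)(0.0363)·(cos105° − cos38°) = (2.199×10⁻⁴)·(-1.0468) = -2.302×10⁻⁴ J.

W ≈ -2.30×10⁻⁴ J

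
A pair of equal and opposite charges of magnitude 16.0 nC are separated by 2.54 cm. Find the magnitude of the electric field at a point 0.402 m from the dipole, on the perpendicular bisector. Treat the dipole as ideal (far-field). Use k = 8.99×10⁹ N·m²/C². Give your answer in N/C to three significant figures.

Dipole moment p = qd = (1.60×10⁻⁸ C)(0.0254 m) = 4.064×10⁻¹⁰ C·m.
On the perpendicular bisector E = kp/r³ (half the axial value at the same distance).
E = (8.99×10⁹)(4.064×10⁻¹⁰) / (0.402)³ = 56.24 N/C.

E ≈ 56.2 N/C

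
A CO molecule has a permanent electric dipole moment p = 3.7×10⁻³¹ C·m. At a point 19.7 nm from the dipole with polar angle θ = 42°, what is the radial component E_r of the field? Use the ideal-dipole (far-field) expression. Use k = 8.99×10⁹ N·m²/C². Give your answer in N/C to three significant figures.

E_r ≈ 647 N/C

For a dipole, E_r = (2kp cosθ)/r³.
kp/r³ = (8.99×10⁹)(3.70×10⁻³¹)/(1.97×10⁻⁸)³ = 435.1 N/C.
E_r = 2·435.1·cos42° = 646.6 N/C.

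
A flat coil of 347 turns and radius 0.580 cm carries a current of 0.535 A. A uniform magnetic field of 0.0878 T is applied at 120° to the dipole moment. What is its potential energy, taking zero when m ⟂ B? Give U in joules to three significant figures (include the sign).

m = NIA = NIπa² = 347·(0.535)·π·(0.00580)² = 0.01962 A·m².
U = −m·B = −mB cosθ.
U = −(0.01962)(0.0878)·cos120° = 8.613×10⁻⁴ J.

U ≈ 8.61×10⁻⁴ J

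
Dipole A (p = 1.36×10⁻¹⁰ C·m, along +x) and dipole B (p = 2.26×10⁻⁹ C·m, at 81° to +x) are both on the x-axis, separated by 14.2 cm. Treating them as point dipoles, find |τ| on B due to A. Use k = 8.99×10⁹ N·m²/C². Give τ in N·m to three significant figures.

τ ≈ 1.91×10⁻⁶ N·m

The second dipole sits on the axis of the first, so the field there is axial: E₁ = 2kp₁/r³ along +x.
E₁ = 2(8.99×10⁹)(1.36×10⁻¹⁰)/(0.142)³ = 854.0 N/C.
Torque on the second dipole: τ = p₂ E₁ sinθ.
τ = (2.26×10⁻⁹)(854.0)·sin81° = 1.906×10⁻⁶ N·m.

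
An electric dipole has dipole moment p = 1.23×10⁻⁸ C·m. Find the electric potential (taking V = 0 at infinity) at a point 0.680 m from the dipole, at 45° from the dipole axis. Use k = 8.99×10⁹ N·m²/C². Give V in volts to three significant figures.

V ≈ 169 V

The dipole potential is V = kp cosθ / r².
V = (8.99×10⁹)(1.23×10⁻⁸)·cos45° / (0.680)² = 169.1 V.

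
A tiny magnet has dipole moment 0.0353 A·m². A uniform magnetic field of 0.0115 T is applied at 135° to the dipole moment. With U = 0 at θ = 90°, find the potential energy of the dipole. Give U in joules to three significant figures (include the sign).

U = −m·B = −mB cosθ.
U = −(0.0353)(0.0115)·cos135° = 2.870×10⁻⁴ J.

U ≈ 2.87×10⁻⁴ J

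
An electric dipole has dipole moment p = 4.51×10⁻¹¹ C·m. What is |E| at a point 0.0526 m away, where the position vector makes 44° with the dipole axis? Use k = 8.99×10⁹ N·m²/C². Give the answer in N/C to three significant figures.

At angle θ the dipole field magnitude is E = (kp/r³)·√(1 + 3cos²θ).
kp/r³ = (8.99×10⁹)(4.51×10⁻¹¹) / (0.0526)³ = 2786 N/C.
√(1 + 3cos²44°) = √(1 + 3·0.5174) = √2.5523 ≈ 1.5976.
E ≈ 2786 × 1.598 = 4451 N/C.

E ≈ 4450 N/C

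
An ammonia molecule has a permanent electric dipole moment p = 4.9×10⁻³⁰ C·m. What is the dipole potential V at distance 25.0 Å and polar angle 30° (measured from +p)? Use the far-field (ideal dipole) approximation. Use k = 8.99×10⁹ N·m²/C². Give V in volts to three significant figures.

The dipole potential is V = kp cosθ / r².
V = (8.99×10⁹)(4.90×10⁻³⁰)·cos30° / (2.50×10⁻⁹)² = 0.006104 V.

V ≈ 0.00610 V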